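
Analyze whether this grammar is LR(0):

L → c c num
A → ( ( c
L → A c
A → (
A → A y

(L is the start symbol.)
No. Shift-reduce conflict between [A → ( .] and [A → ( . ( c]

Augment with L' → L and build the canonical LR(0) collection (I0 = CLOSURE({[L' → . L]}), then GOTO on every symbol after a dot until no new states appear). It has 11 states:
  I0: { [A → . ( ( c], [A → . (], [A → . A y], [L → . A c], [L → . c c num], [L' → . L] }  — shift
  I1: { [A → ( . ( c], [A → ( .] }  — shift, reduce
  I2: { [A → A . y], [L → A . c] }  — shift
  I3: { [L' → L .] }  — accept
  I4: { [L → c . c num] }  — shift
  I5: { [L → c c . num] }  — shift
  I6: { [L → c c num .] }  — reduce
  I7: { [L → A c .] }  — reduce
  I8: { [A → A y .] }  — reduce
  I9: { [A → ( ( . c] }  — shift
  I10: { [A → ( ( c .] }  — reduce

Conflict in state I1:
  Shift-reduce conflict between [A → ( .] and [A → ( . ( c]
So the grammar is NOT LR(0).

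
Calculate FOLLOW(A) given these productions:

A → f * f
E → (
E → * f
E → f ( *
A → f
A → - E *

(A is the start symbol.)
{ $ }

To compute FOLLOW(A), find every occurrence of A on a right-hand side N → α A β: add FIRST(β) \ {ε}, and if β is empty or nullable also add FOLLOW(N). Iterate to a fixed point.

A is the start symbol, so $ ∈ FOLLOW(A).
A does not occur on any right-hand side.

Taking the union: FOLLOW(A) = { $ }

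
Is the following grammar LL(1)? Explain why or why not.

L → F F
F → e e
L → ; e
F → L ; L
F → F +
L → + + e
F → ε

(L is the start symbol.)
Relevant sets:
  FIRST(F) = { '+', ';', 'e', ε }
  FIRST(L) = { '+', ';', 'e', ε }
  FOLLOW(L) = { $, '+', ';', 'e' }
  FOLLOW(F) = { $, '+', ';', 'e' }

For L:
  PREDICT(L → F F) = { $, '+', ';', 'e' }
  PREDICT(L → ';' e) = { ';' }
  PREDICT(L → '+' '+' e) = { '+' }
For F:
  PREDICT(F → e e) = { 'e' }
  PREDICT(F → L ';' L) = { '+', ';', 'e' }
  PREDICT(F → F '+') = { '+', ';', 'e' }
  PREDICT(F → ε) = { $, '+', ';', 'e' }

Conflict found: Predict set conflict for L: { ';' }
The grammar is NOT LL(1).

Answer: No. Predict set conflict for L: { ';' }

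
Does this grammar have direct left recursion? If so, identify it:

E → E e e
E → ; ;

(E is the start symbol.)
Yes, E is left-recursive

Direct left recursion occurs when N → N α for some non-terminal N (the right-hand side begins with the left-hand side itself).

E → E e e: LEFT RECURSIVE (starts with E)
E → ; ;: starts with ';'

The grammar has direct left recursion on: E.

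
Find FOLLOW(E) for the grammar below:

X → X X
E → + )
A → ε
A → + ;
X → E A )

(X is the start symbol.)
{ ')', '+' }

To compute FOLLOW(E), find every occurrence of E on a right-hand side N → α E β: add FIRST(β) \ {ε}, and if β is empty or nullable also add FOLLOW(N). Iterate to a fixed point.

In X → E A ): E is followed by A ')', add FIRST(A ')') \ {ε} = { ')', '+' }

Taking the union: FOLLOW(E) = { ')', '+' }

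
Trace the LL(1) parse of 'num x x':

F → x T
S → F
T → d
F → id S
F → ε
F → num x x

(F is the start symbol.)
Stack is shown with the top on the left.

Stack      Input      Action
----------------------------
F $        num x x $  output F → num x x
num x x $  num x x $  match 'num'
x x $      x x $      match 'x'
x $        x $        match 'x'
$          $          accept

The string is accepted.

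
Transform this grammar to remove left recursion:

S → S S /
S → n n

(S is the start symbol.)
S is directly left-recursive. The standard transformation for
  A → A α₁ | ... | A α_m | β₁ | ... | β_n
is
  A  → β₁ A' | ... | β_n A'
  A' → α₁ A' | ... | α_m A' | ε

S → n n becomes S → n n S'
S → S S / becomes S' → S / S'
Add S' → ε

Resulting grammar:
S → n n S'
S' → S / S'
S' → ε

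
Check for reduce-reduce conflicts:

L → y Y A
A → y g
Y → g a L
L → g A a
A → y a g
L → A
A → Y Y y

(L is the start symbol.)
No reduce-reduce conflicts

A reduce-reduce conflict occurs when an LR(0) state has two complete items [A → α .] and [B → β .] — both call for a reduction, and with no lookahead the parser cannot choose between them.

Augment with L' → L and build the canonical LR(0) collection (I0 = CLOSURE({[L' → . L]}), then GOTO on every symbol after a dot until no new states appear). It has 20 states:
  I0: { [A → . Y Y y], [A → . y a g], [A → . y g], [L → . A], [L → . g A a], [L → . y Y A], [L' → . L], [Y → . g a L] }  — shift
  I1: { [L → A .] }  — reduce
  I2: { [L' → L .] }  — accept
  I3: { [A → Y . Y y], [Y → . g a L] }  — shift
  I4: { [A → . Y Y y], [A → . y a g], [A → . y g], [L → g . A a], [Y → . g a L], [Y → g . a L] }  — shift
  I5: { [A → y . a g], [A → y . g], [L → y . Y A], [Y → . g a L] }  — shift
  I6: { [A → . Y Y y], [A → . y a g], [A → . y g], [L → y Y . A], [Y → . g a L] }  — shift
  I7: { [A → y a . g] }  — shift
  I8: { [A → y g .], [Y → g . a L] }  — shift, reduce
  I9: { [A → . Y Y y], [A → . y a g], [A → . y g], [L → . A], [L → . g A a], [L → . y Y A], [Y → . g a L], [Y → g a . L] }  — shift
  I10: { [Y → g a L .] }  — reduce
  I11: { [A → y a g .] }  — reduce
  I12: { [L → y Y A .] }  — reduce
  I13: { [Y → g . a L] }  — shift
  I14: { [A → y . a g], [A → y . g] }  — shift
  I15: { [A → y g .] }  — reduce
  I16: { [L → g A . a] }  — shift
  I17: { [L → g A a .] }  — reduce
  I18: { [A → Y Y . y] }  — shift
  I19: { [A → Y Y y .] }  — reduce

No state contains more than one complete item.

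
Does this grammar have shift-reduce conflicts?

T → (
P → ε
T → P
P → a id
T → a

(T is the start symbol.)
Yes — I0: [P → .] vs [P → . a id]; I4: [T → a .] vs [P → a . id]

A shift-reduce conflict occurs when an LR(0) state has both:
  - a complete (reduce) item [A → α .] (dot at the end), and
  - a shift item [B → β . c γ] (dot before a terminal).

Augment with T' → T and build the canonical LR(0) collection (I0 = CLOSURE({[T' → . T]}), then GOTO on every symbol after a dot until no new states appear). It has 6 states:
  I0: { [P → . a id], [P → .], [T → . (], [T → . P], [T → . a], [T' → . T] }  — shift, reduce
  I1: { [T → ( .] }  — reduce
  I2: { [T → P .] }  — reduce
  I3: { [T' → T .] }  — accept
  I4: { [P → a . id], [T → a .] }  — shift, reduce
  I5: { [P → a id .] }  — reduce

I0 contains reduce item [P → .] and shift items [P → . a id], [T → . (], [T → . a] — shift-reduce conflict.
I4 contains reduce item [T → a .] and shift item [P → a . id] — shift-reduce conflict.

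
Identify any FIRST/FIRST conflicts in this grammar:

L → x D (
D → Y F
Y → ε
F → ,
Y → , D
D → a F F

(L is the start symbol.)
A FIRST/FIRST conflict occurs when two productions N → α and N → β for the same non-terminal have FIRST(α) ∩ FIRST(β) ≠ ∅ (with ε ∈ FIRST of a nullable right-hand side, so two nullable alternatives also conflict).

FIRST sets of the non-terminals at (or reachable through a nullable prefix from) the front of some alternative:
  FIRST(Y) = { ',', ε }
  FIRST(F) = { ',' }

Productions for D:
  D → Y F: FIRST = { ',' }
  D → a F F: FIRST = { 'a' }
Productions for Y:
  Y → ε: FIRST = { ε }
  Y → , D: FIRST = { ',' }
L, F have only one production, so no FIRST/FIRST conflict is possible there.

All alternatives of each non-terminal have pairwise disjoint FIRST sets.

Answer: No FIRST/FIRST conflicts.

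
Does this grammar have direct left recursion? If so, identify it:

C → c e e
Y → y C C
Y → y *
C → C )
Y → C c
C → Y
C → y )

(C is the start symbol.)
Direct left recursion occurs when N → N α for some non-terminal N (the right-hand side begins with the left-hand side itself).

C → c e e: starts with c
Y → y C C: starts with y
Y → y *: starts with y
C → C ): LEFT RECURSIVE (starts with C)
Y → C c: starts with C
C → Y: starts with Y
C → y ): starts with y

The grammar has direct left recursion on: C.

Answer: Yes, C is left-recursive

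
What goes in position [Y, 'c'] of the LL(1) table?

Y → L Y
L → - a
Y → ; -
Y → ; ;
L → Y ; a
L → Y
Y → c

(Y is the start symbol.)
Y → L Y, Y → c

To find M[Y, 'c'], we find productions for Y where 'c' is in the predict set (PREDICT(N → α) = (FIRST(α) \ {ε}) ∪ (FOLLOW(N) if α ⇒* ε)).

Relevant sets:
  FIRST(L) = { '-', ';', 'c' }

Y → L Y: PREDICT = { '-', ';', 'c' }
  'c' is in predict set, so this production goes in M[Y, 'c']
Y → ; -: PREDICT = { ';' }
Y → ; ;: PREDICT = { ';' }
Y → c: PREDICT = { 'c' }
  'c' is in predict set, so this production goes in M[Y, 'c']

M[Y, 'c'] = Y → L Y, Y → c  (a multiply-defined cell — the grammar is not LL(1))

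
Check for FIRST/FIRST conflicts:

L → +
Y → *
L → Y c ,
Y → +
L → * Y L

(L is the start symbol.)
A FIRST/FIRST conflict occurs when two productions N → α and N → β for the same non-terminal have FIRST(α) ∩ FIRST(β) ≠ ∅ (with ε ∈ FIRST of a nullable right-hand side, so two nullable alternatives also conflict).

FIRST sets of the non-terminals at (or reachable through a nullable prefix from) the front of some alternative:
  FIRST(Y) = { '*', '+' }

Productions for L:
  L → +: FIRST = { '+' }
  L → Y c ,: FIRST = { '*', '+' }
  L → * Y L: FIRST = { '*' }
Productions for Y:
  Y → *: FIRST = { '*' }
  Y → +: FIRST = { '+' }

Conflict for L: L → + and L → Y c ,
  Overlap: { '+' }
Conflict for L: L → Y c , and L → * Y L
  Overlap: { '*' }

Answer: Yes. L → '+' / L → Y c ',' on { '+' }; L → Y c ',' / L → '*' Y L on { '*' }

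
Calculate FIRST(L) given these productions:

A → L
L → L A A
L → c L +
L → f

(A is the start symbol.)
From L → L A A:
  - L is the symbol being defined: contributes nothing new
    L is not nullable, so stop
From L → c L +:
  - c is a terminal: add 'c' and stop
From L → f:
  - f is a terminal: add 'f' and stop

Collecting: FIRST(L) = { 'c', 'f' }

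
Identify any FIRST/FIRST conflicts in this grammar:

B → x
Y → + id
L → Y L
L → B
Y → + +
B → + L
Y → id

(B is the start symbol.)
Yes. Y → '+' id / Y → '+' '+' on { '+' }; L → Y L / L → B on { '+' }

A FIRST/FIRST conflict occurs when two productions N → α and N → β for the same non-terminal have FIRST(α) ∩ FIRST(β) ≠ ∅ (with ε ∈ FIRST of a nullable right-hand side, so two nullable alternatives also conflict).

FIRST sets of the non-terminals at (or reachable through a nullable prefix from) the front of some alternative:
  FIRST(Y) = { '+', 'id' }
  FIRST(B) = { '+', 'x' }

Productions for B:
  B → x: FIRST = { 'x' }
  B → + L: FIRST = { '+' }
Productions for Y:
  Y → + id: FIRST = { '+' }
  Y → + +: FIRST = { '+' }
  Y → id: FIRST = { 'id' }
Productions for L:
  L → Y L: FIRST = { '+', 'id' }
  L → B: FIRST = { '+', 'x' }

Conflict for Y: Y → + id and Y → + +
  Overlap: { '+' }
Conflict for L: L → Y L and L → B
  Overlap: { '+' }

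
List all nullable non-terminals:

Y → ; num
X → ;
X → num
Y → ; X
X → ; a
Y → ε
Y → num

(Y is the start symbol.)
{ 'Y' }

ε-productions: Y → ε
So Y is immediately nullable.
No further non-terminal can be added: every production for the remaining non-terminals contains a terminal or a non-nullable non-terminal.
Nullable = { 'Y' }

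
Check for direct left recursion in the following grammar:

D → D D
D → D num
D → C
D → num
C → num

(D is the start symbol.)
Yes, D is left-recursive

Direct left recursion occurs when N → N α for some non-terminal N (the right-hand side begins with the left-hand side itself).

D → D D: LEFT RECURSIVE (starts with D)
D → D num: LEFT RECURSIVE (starts with D)
D → C: starts with C
D → num: starts with num
C → num: starts with num

The grammar has direct left recursion on: D.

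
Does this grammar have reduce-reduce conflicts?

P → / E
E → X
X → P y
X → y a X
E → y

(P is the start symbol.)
Augment with P' → P and build the canonical LR(0) collection (I0 = CLOSURE({[P' → . P]}), then GOTO on every symbol after a dot until no new states appear). It has 11 states:
  I0: { [P → . / E], [P' → . P] }  — shift
  I1: { [E → . X], [E → . y], [P → . / E], [P → / . E], [X → . P y], [X → . y a X] }  — shift
  I2: { [P' → P .] }  — accept
  I3: { [P → / E .] }  — reduce
  I4: { [X → P . y] }  — shift
  I5: { [E → X .] }  — reduce
  I6: { [E → y .], [X → y . a X] }  — shift, reduce
  I7: { [P → . / E], [X → . P y], [X → . y a X], [X → y a . X] }  — shift
  I8: { [X → y a X .] }  — reduce
  I9: { [X → y . a X] }  — shift
  I10: { [X → P y .] }  — reduce

No state contains more than one complete item.

Answer: No reduce-reduce conflicts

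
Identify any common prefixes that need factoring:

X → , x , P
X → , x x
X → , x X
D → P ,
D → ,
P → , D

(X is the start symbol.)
Yes, X has productions with common prefix ', x'

Left-factoring is needed when two productions for the same non-terminal
share a common prefix on the right-hand side.

Productions for X:
  X → , x , P
  X → , x x
  X → , x X
Productions for D:
  D → P ,
  D → ,

Found common prefix ', x' in productions for X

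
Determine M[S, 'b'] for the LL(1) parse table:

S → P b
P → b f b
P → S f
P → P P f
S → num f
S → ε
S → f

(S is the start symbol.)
S → P b

To find M[S, 'b'], we find productions for S where 'b' is in the predict set (PREDICT(N → α) = (FIRST(α) \ {ε}) ∪ (FOLLOW(N) if α ⇒* ε)).

Relevant sets:
  FIRST(P) = { 'b', 'f', 'num' }
  FOLLOW(S) = { $, 'f' }

S → P b: PREDICT = { 'b', 'f', 'num' }
  'b' is in predict set, so this production goes in M[S, 'b']
S → num f: PREDICT = { 'num' }
S → ε: PREDICT = { $, 'f' }
S → f: PREDICT = { 'f' }

M[S, 'b'] = S → P b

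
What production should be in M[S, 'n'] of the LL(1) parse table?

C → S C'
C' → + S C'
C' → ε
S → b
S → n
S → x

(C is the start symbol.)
S → n

To find M[S, 'n'], we find productions for S where 'n' is in the predict set (PREDICT(N → α) = (FIRST(α) \ {ε}) ∪ (FOLLOW(N) if α ⇒* ε)).

S → b: PREDICT = { 'b' }
S → n: PREDICT = { 'n' }
  'n' is in predict set, so this production goes in M[S, 'n']
S → x: PREDICT = { 'x' }

M[S, 'n'] = S → n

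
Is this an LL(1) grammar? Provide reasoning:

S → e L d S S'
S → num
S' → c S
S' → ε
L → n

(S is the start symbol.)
A grammar is LL(1) if for each non-terminal N with multiple productions, the predict sets of those productions are pairwise disjoint, where PREDICT(N → α) = (FIRST(α) \ {ε}) ∪ (FOLLOW(N) if α ⇒* ε).

Relevant sets:
  FOLLOW(S') = { $, 'c' }

For S:
  PREDICT(S → e L d S S') = { 'e' }
  PREDICT(S → num) = { 'num' }
For S':
  PREDICT(S' → c S) = { 'c' }
  PREDICT(S' → ε) = { $, 'c' }
L has a single production, so nothing to check there.

Conflict found: Predict set conflict for S': { 'c' }
The grammar is NOT LL(1).

Answer: No. Predict set conflict for S': { 'c' }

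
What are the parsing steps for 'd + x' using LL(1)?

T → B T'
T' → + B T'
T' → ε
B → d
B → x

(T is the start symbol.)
LL(1) parsing maintains a stack (initially the start symbol over $) and the input. At each step: if the stack top is a terminal, match it against the current input token; if it is a non-terminal N, replace it with the RHS of M[N, lookahead] (the unique production whose predict set contains the lookahead).

Stack is shown with the top on the left.

Stack     Input    Action
-------------------------
T $       d + x $  output T → B T'
B T' $    d + x $  output B → d
d T' $    d + x $  match 'd'
T' $      + x $    output T' → + B T'
+ B T' $  + x $    match '+'
B T' $    x $      output B → x
x T' $    x $      match 'x'
T' $      $        output T' → ε
$         $        accept

The string is accepted.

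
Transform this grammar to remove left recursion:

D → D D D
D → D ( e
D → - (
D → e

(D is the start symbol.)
D → - ( D'
D → e D'
D' → D D D'
D' → ( e D'
D' → ε

D is directly left-recursive. The standard transformation for
  A → A α₁ | ... | A α_m | β₁ | ... | β_n
is
  A  → β₁ A' | ... | β_n A'
  A' → α₁ A' | ... | α_m A' | ε

D → - ( becomes D → - ( D'
D → e becomes D → e D'
D → D D D becomes D' → D D D'
D → D ( e becomes D' → ( e D'
Add D' → ε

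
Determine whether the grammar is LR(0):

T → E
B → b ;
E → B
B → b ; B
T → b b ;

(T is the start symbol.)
No. Shift-reduce conflict between [B → b ; .] and [B → . b ;]

Augment with T' → T and build the canonical LR(0) collection (I0 = CLOSURE({[T' → . T]}), then GOTO on every symbol after a dot until no new states appear). It has 10 states:
  I0: { [B → . b ; B], [B → . b ;], [E → . B], [T → . E], [T → . b b ;], [T' → . T] }  — shift
  I1: { [E → B .] }  — reduce
  I2: { [T → E .] }  — reduce
  I3: { [T' → T .] }  — accept
  I4: { [B → b . ; B], [B → b . ;], [T → b . b ;] }  — shift
  I5: { [B → . b ; B], [B → . b ;], [B → b ; . B], [B → b ; .] }  — shift, reduce
  I6: { [T → b b . ;] }  — shift
  I7: { [T → b b ; .] }  — reduce
  I8: { [B → b ; B .] }  — reduce
  I9: { [B → b . ; B], [B → b . ;] }  — shift

Conflict in state I5:
  Shift-reduce conflict between [B → b ; .] and [B → . b ;]
So the grammar is NOT LR(0).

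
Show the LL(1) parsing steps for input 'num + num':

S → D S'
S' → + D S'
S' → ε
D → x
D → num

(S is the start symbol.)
LL(1) parsing maintains a stack (initially the start symbol over $) and the input. At each step: if the stack top is a terminal, match it against the current input token; if it is a non-terminal N, replace it with the RHS of M[N, lookahead] (the unique production whose predict set contains the lookahead).

Stack is shown with the top on the left.

Stack     Input        Action
-----------------------------
S $       num + num $  output S → D S'
D S' $    num + num $  output D → num
num S' $  num + num $  match 'num'
S' $      + num $      output S' → + D S'
+ D S' $  + num $      match '+'
D S' $    num $        output D → num
num S' $  num $        match 'num'
S' $      $            output S' → ε
$         $            accept

The string is accepted.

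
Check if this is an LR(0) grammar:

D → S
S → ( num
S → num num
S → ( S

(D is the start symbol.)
No. Shift-reduce conflict between [S → ( num .] and [S → num . num]

A grammar is LR(0) if no state in the canonical LR(0) collection has:
  - both a shift item (dot before a terminal) and a complete item (shift-reduce conflict), or
  - two or more complete items (reduce-reduce conflict; the accept item [D' → D .] counts as a complete item here).

Augment with D' → D and build the canonical LR(0) collection (I0 = CLOSURE({[D' → . D]}), then GOTO on every symbol after a dot until no new states appear). It has 8 states:
  I0: { [D → . S], [D' → . D], [S → . ( S], [S → . ( num], [S → . num num] }  — shift
  I1: { [S → ( . S], [S → ( . num], [S → . ( S], [S → . ( num], [S → . num num] }  — shift
  I2: { [D' → D .] }  — accept
  I3: { [D → S .] }  — reduce
  I4: { [S → num . num] }  — shift
  I5: { [S → num num .] }  — reduce
  I6: { [S → ( S .] }  — reduce
  I7: { [S → ( num .], [S → num . num] }  — shift, reduce

Conflict in state I7:
  Shift-reduce conflict between [S → ( num .] and [S → num . num]
So the grammar is NOT LR(0).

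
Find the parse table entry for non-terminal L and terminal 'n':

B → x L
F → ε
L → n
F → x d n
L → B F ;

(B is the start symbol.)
L → n

To find M[L, 'n'], we find productions for L where 'n' is in the predict set (PREDICT(N → α) = (FIRST(α) \ {ε}) ∪ (FOLLOW(N) if α ⇒* ε)).

Relevant sets:
  FIRST(B) = { 'x' }

L → n: PREDICT = { 'n' }
  'n' is in predict set, so this production goes in M[L, 'n']
L → B F ;: PREDICT = { 'x' }

M[L, 'n'] = L → n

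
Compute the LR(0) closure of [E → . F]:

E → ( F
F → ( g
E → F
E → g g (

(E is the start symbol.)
{ [E → . F], [F → . ( g] }

Start with: [E → . F]
  [E → . F] has the dot before F: add [F → . ( g]
No further items can be added.

CLOSURE = { [E → . F], [F → . ( g] }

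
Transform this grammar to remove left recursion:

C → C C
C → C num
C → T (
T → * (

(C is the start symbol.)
C is directly left-recursive. The standard transformation for
  A → A α₁ | ... | A α_m | β₁ | ... | β_n
is
  A  → β₁ A' | ... | β_n A'
  A' → α₁ A' | ... | α_m A' | ε

C → T ( becomes C → T ( C'
C → C C becomes C' → C C'
C → C num becomes C' → num C'
Add C' → ε

Productions for other non-terminals are unchanged:
  T → * (

Resulting grammar:
C → T ( C'
C' → C C'
C' → num C'
C' → ε
T → * (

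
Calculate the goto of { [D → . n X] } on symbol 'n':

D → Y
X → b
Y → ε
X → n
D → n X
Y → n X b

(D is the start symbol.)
{ [D → n . X], [X → . b], [X → . n] }

GOTO(I, 'n') = CLOSURE({ [A → αX.β] : [A → α.Xβ] ∈ I, X = 'n' })

Items with dot before 'n', with the dot advanced:
  [D → . n X] → [D → n . X]
Closure of the advanced items:
  [D → n . X] has the dot before X: add [X → . b], [X → . n]

GOTO = { [D → n . X], [X → . b], [X → . n] }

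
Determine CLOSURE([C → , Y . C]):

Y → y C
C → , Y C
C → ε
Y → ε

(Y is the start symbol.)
{ [C → , Y . C], [C → . , Y C], [C → .] }

Start with: [C → , Y . C]
  [C → , Y . C] has the dot before C: add [C → . , Y C], [C → .]
No further items can be added.

CLOSURE = { [C → , Y . C], [C → . , Y C], [C → .] }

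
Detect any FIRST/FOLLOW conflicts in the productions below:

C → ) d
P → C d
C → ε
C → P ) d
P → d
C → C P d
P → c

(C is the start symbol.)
Yes. C → ')' d with FOLLOW(C) on { ')' }; C → P ')' d with FOLLOW(C) on { ')', 'c', 'd' }; C → C P d with FOLLOW(C) on { ')', 'c', 'd' }

Nullable non-terminals: C.
FIRST sets used below: FIRST(P) = { ')', 'c', 'd' }, FIRST(C) = { ')', 'c', 'd', ε }

C: nullable alternative(s) C → ε; FOLLOW(C) = { $, ')', 'c', 'd' }
  C → ) d: FIRST \ {ε} = { ')' } — overlaps FOLLOW(C) on { ')' }: CONFLICT
  C → ε: FIRST \ {ε} = { } — this is the only nullable alternative, skip
  C → P ) d: FIRST \ {ε} = { ')', 'c', 'd' } — overlaps FOLLOW(C) on { ')', 'c', 'd' }: CONFLICT
  C → C P d: FIRST \ {ε} = { ')', 'c', 'd' } — overlaps FOLLOW(C) on { ')', 'c', 'd' }: CONFLICT

P has no nullable alternative, so no FIRST/FOLLOW check is needed there.

So the grammar has 3 FIRST/FOLLOW conflicts (marked CONFLICT above).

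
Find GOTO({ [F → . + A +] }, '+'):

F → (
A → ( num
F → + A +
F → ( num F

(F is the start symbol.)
GOTO(I, '+') = CLOSURE({ [A → αX.β] : [A → α.Xβ] ∈ I, X = '+' })

Items with dot before '+', with the dot advanced:
  [F → . + A +] → [F → + . A +]
Closure of the advanced items:
  [F → + . A +] has the dot before A: add [A → . ( num]

GOTO = { [A → . ( num], [F → + . A +] }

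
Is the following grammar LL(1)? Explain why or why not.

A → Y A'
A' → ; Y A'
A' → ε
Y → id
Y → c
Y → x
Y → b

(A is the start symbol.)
Yes, the grammar is LL(1).

A grammar is LL(1) if for each non-terminal N with multiple productions, the predict sets of those productions are pairwise disjoint, where PREDICT(N → α) = (FIRST(α) \ {ε}) ∪ (FOLLOW(N) if α ⇒* ε).

Relevant sets:
  FOLLOW(A') = { $ }

For A':
  PREDICT(A' → ';' Y A') = { ';' }
  PREDICT(A' → ε) = { $ }
For Y:
  PREDICT(Y → id) = { 'id' }
  PREDICT(Y → c) = { 'c' }
  PREDICT(Y → x) = { 'x' }
  PREDICT(Y → b) = { 'b' }
A has a single production, so nothing to check there.

All predict sets are disjoint. The grammar IS LL(1).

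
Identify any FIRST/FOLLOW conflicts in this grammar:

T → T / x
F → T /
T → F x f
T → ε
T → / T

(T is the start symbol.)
A FIRST/FOLLOW conflict occurs when a non-terminal N has a nullable alternative N → β (β ⇒* ε) and another alternative N → α with FIRST(α) ∩ FOLLOW(N) ≠ ∅: on such a lookahead the parser cannot decide between expanding α and letting N vanish via β.

Nullable non-terminals: T.
FIRST sets used below: FIRST(T) = { '/', ε }, FIRST(F) = { '/' }

T: nullable alternative(s) T → ε; FOLLOW(T) = { $, '/' }
  T → T / x: FIRST \ {ε} = { '/' } — overlaps FOLLOW(T) on { '/' }: CONFLICT
  T → F x f: FIRST \ {ε} = { '/' } — overlaps FOLLOW(T) on { '/' }: CONFLICT
  T → ε: FIRST \ {ε} = { } — this is the only nullable alternative, skip
  T → / T: FIRST \ {ε} = { '/' } — overlaps FOLLOW(T) on { '/' }: CONFLICT

F has no nullable alternative, so no FIRST/FOLLOW check is needed there.

So the grammar has 3 FIRST/FOLLOW conflicts (marked CONFLICT above).

Answer: Yes. T → T '/' x with FOLLOW(T) on { '/' }; T → F x f with FOLLOW(T) on { '/' }; T → '/' T with FOLLOW(T) on { '/' }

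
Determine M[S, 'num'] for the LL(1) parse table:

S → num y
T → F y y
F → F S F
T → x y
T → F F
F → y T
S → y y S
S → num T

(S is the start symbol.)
S → num y, S → num T

To find M[S, 'num'], we find productions for S where 'num' is in the predict set (PREDICT(N → α) = (FIRST(α) \ {ε}) ∪ (FOLLOW(N) if α ⇒* ε)).

S → num y: PREDICT = { 'num' }
  'num' is in predict set, so this production goes in M[S, 'num']
S → y y S: PREDICT = { 'y' }
S → num T: PREDICT = { 'num' }
  'num' is in predict set, so this production goes in M[S, 'num']

M[S, 'num'] = S → num y, S → num T  (a multiply-defined cell — the grammar is not LL(1))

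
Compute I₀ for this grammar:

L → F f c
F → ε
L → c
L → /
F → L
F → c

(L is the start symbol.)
{ [F → . L], [F → . c], [F → .], [L → . /], [L → . F f c], [L → . c], [L' → . L] }

First, augment the grammar with L' → L
I₀ = CLOSURE({ [L' → . L] }):
  [L' → . L] has the dot before L: add [L → . F f c], [L → . c], [L → . /]
  [L → . F f c] has the dot before F: add [F → .], [F → . L], [F → . c]
No further items can be added.

I₀ = { [F → . L], [F → . c], [F → .], [L → . /], [L → . F f c], [L → . c], [L' → . L] }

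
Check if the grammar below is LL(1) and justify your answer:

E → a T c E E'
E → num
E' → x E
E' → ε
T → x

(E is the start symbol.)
Relevant sets:
  FOLLOW(E') = { $, 'x' }

For E:
  PREDICT(E → a T c E E') = { 'a' }
  PREDICT(E → num) = { 'num' }
For E':
  PREDICT(E' → x E) = { 'x' }
  PREDICT(E' → ε) = { $, 'x' }
T has a single production, so nothing to check there.

Conflict found: Predict set conflict for E': { 'x' }
The grammar is NOT LL(1).

Answer: No. Predict set conflict for E': { 'x' }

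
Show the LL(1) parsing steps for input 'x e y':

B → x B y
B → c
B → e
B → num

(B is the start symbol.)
LL(1) parsing maintains a stack (initially the start symbol over $) and the input. At each step: if the stack top is a terminal, match it against the current input token; if it is a non-terminal N, replace it with the RHS of M[N, lookahead] (the unique production whose predict set contains the lookahead).

Stack is shown with the top on the left.

Stack    Input    Action
------------------------
B $      x e y $  output B → x B y
x B y $  x e y $  match 'x'
B y $    e y $    output B → e
e y $    e y $    match 'e'
y $      y $      match 'y'
$        $        accept

The string is accepted.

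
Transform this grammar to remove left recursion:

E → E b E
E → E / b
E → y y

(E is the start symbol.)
E → y y E'
E' → b E E'
E' → / b E'
E' → ε

E is directly left-recursive. The standard transformation for
  A → A α₁ | ... | A α_m | β₁ | ... | β_n
is
  A  → β₁ A' | ... | β_n A'
  A' → α₁ A' | ... | α_m A' | ε

E → y y becomes E → y y E'
E → E b E becomes E' → b E E'
E → E / b becomes E' → / b E'
Add E' → ε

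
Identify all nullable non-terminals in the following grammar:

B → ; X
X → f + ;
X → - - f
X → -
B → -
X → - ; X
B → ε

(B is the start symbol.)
{ 'B' }

ε-productions: B → ε
So B is immediately nullable.
No further non-terminal can be added: every production for the remaining non-terminals contains a terminal or a non-nullable non-terminal.
Nullable = { 'B' }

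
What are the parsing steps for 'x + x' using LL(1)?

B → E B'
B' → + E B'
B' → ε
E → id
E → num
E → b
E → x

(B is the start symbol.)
LL(1) parsing maintains a stack (initially the start symbol over $) and the input. At each step: if the stack top is a terminal, match it against the current input token; if it is a non-terminal N, replace it with the RHS of M[N, lookahead] (the unique production whose predict set contains the lookahead).

Stack is shown with the top on the left.

Stack     Input    Action
-------------------------
B $       x + x $  output B → E B'
E B' $    x + x $  output E → x
x B' $    x + x $  match 'x'
B' $      + x $    output B' → + E B'
+ E B' $  + x $    match '+'
E B' $    x $      output E → x
x B' $    x $      match 'x'
B' $      $        output B' → ε
$         $        accept

The string is accepted.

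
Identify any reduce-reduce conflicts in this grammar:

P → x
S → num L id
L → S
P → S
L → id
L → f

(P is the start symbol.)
No reduce-reduce conflicts

A reduce-reduce conflict occurs when an LR(0) state has two complete items [A → α .] and [B → β .] — both call for a reduction, and with no lookahead the parser cannot choose between them.

Augment with P' → P and build the canonical LR(0) collection (I0 = CLOSURE({[P' → . P]}), then GOTO on every symbol after a dot until no new states appear). It has 10 states:
  I0: { [P → . S], [P → . x], [P' → . P], [S → . num L id] }  — shift
  I1: { [P' → P .] }  — accept
  I2: { [P → S .] }  — reduce
  I3: { [L → . S], [L → . f], [L → . id], [S → . num L id], [S → num . L id] }  — shift
  I4: { [P → x .] }  — reduce
  I5: { [S → num L . id] }  — shift
  I6: { [L → S .] }  — reduce
  I7: { [L → f .] }  — reduce
  I8: { [L → id .] }  — reduce
  I9: { [S → num L id .] }  — reduce

No state contains more than one complete item.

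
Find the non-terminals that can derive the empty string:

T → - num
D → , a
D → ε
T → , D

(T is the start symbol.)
ε-productions: D → ε
So D is immediately nullable.
No further non-terminal can be added: every production for the remaining non-terminals contains a terminal or a non-nullable non-terminal.
Nullable = { 'D' }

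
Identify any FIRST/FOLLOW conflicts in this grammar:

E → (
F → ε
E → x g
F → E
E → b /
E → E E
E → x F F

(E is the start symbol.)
Nullable non-terminals: F.
FIRST sets used below: FIRST(E) = { '(', 'b', 'x' }

F: nullable alternative(s) F → ε; FOLLOW(F) = { $, '(', 'b', 'x' }
  F → ε: FIRST \ {ε} = { } — this is the only nullable alternative, skip
  F → E: FIRST \ {ε} = { '(', 'b', 'x' } — overlaps FOLLOW(F) on { '(', 'b', 'x' }: CONFLICT

E has no nullable alternative, so no FIRST/FOLLOW check is needed there.

So the grammar has 1 FIRST/FOLLOW conflict (marked CONFLICT above).

Answer: Yes. F → E with FOLLOW(F) on { '(', 'b', 'x' }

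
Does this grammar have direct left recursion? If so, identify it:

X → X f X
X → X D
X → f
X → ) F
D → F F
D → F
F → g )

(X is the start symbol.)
X → X f X: LEFT RECURSIVE (starts with X)
X → X D: LEFT RECURSIVE (starts with X)
X → f: starts with f
X → ) F: starts with ')'
D → F F: starts with F
D → F: starts with F
F → g ): starts with g

The grammar has direct left recursion on: X.

Answer: Yes, X is left-recursive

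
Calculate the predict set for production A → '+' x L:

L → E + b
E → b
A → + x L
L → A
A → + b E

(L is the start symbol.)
PREDICT(A → '+' x L) = (FIRST(RHS) \ {ε}) ∪ (FOLLOW(A) if ε ∈ FIRST(RHS), i.e. RHS ⇒* ε)
FIRST('+' x L) = { '+' }
ε ∉ FIRST('+' x L), so FOLLOW(A) is not added.
PREDICT(A → '+' x L) = { '+' }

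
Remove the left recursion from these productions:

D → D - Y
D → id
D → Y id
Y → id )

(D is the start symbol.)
D → id D'
D → Y id D'
D' → - Y D'
D' → ε
Y → id )

D is directly left-recursive. The standard transformation for
  A → A α₁ | ... | A α_m | β₁ | ... | β_n
is
  A  → β₁ A' | ... | β_n A'
  A' → α₁ A' | ... | α_m A' | ε

D → id becomes D → id D'
D → Y id becomes D → Y id D'
D → D - Y becomes D' → - Y D'
Add D' → ε

Productions for other non-terminals are unchanged:
  Y → id )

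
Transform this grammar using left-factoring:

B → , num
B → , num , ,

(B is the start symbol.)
Left-factoring transforms A → αβ₁ | αβ₂ into A → αA' and A' → β₁ | β₂
(α is the longest common prefix among the alternatives). Repeat until
no nonterminal has two alternatives with a common prefix.

Round 1: B has alternatives sharing prefix ', num'. Introduce B': B → , num B'
  Add: B' → ε
  Add: B' → , ,

No remaining common prefixes — done.

Resulting grammar:
B → , num B'
B' → ε
B' → , ,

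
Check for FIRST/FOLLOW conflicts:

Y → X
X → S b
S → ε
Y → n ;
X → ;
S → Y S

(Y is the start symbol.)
A FIRST/FOLLOW conflict occurs when a non-terminal N has a nullable alternative N → β (β ⇒* ε) and another alternative N → α with FIRST(α) ∩ FOLLOW(N) ≠ ∅: on such a lookahead the parser cannot decide between expanding α and letting N vanish via β.

Nullable non-terminals: S.
FIRST sets used below: FIRST(Y) = { ';', 'b', 'n' }

S: nullable alternative(s) S → ε; FOLLOW(S) = { 'b' }
  S → ε: FIRST \ {ε} = { } — this is the only nullable alternative, skip
  S → Y S: FIRST \ {ε} = { ';', 'b', 'n' } — overlaps FOLLOW(S) on { 'b' }: CONFLICT

X, Y have no nullable alternative, so no FIRST/FOLLOW check is needed there.

So the grammar has 1 FIRST/FOLLOW conflict (marked CONFLICT above).

Answer: Yes. S → Y S with FOLLOW(S) on { 'b' }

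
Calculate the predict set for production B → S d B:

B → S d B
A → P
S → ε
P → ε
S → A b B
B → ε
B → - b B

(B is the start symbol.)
{ 'b', 'd' }

PREDICT(B → S d B) = (FIRST(RHS) \ {ε}) ∪ (FOLLOW(B) if ε ∈ FIRST(RHS), i.e. RHS ⇒* ε)
FIRST(S) = { 'b', ε }
FIRST(S d B) = { 'b', 'd' }
ε ∉ FIRST(S d B), so FOLLOW(B) is not added.
PREDICT(B → S d B) = { 'b', 'd' }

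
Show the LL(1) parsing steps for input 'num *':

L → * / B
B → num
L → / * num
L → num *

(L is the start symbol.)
Stack is shown with the top on the left.

Stack    Input    Action
------------------------
L $      num * $  output L → num *
num * $  num * $  match 'num'
* $      * $      match '*'
$        $        accept

The string is accepted.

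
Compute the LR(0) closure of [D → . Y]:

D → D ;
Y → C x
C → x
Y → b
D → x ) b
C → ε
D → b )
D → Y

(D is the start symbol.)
{ [C → . x], [C → .], [D → . Y], [Y → . C x], [Y → . b] }

To compute CLOSURE, for each item [A → α.Bβ] where B is a non-terminal, add [B → .γ] for all productions B → γ; repeat for the newly added items until nothing changes.

Start with: [D → . Y]
  [D → . Y] has the dot before Y: add [Y → . C x], [Y → . b]
  [Y → . C x] has the dot before C: add [C → . x], [C → .]
No further items can be added.

CLOSURE = { [C → . x], [C → .], [D → . Y], [Y → . C x], [Y → . b] }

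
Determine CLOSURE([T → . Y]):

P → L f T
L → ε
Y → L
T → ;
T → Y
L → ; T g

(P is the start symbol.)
{ [L → . ; T g], [L → .], [T → . Y], [Y → . L] }

Start with: [T → . Y]
  [T → . Y] has the dot before Y: add [Y → . L]
  [Y → . L] has the dot before L: add [L → .], [L → . ; T g]
No further items can be added.

CLOSURE = { [L → . ; T g], [L → .], [T → . Y], [Y → . L] }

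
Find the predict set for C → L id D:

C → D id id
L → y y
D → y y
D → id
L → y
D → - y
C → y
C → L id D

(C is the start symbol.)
PREDICT(C → L id D) = (FIRST(RHS) \ {ε}) ∪ (FOLLOW(C) if ε ∈ FIRST(RHS), i.e. RHS ⇒* ε)
FIRST(L) = { 'y' }
FIRST(L id D) = { 'y' }
ε ∉ FIRST(L id D), so FOLLOW(C) is not added.
PREDICT(C → L id D) = { 'y' }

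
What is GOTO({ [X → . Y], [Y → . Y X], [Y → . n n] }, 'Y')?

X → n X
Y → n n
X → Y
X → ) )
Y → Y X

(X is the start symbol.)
{ [X → . ) )], [X → . Y], [X → . n X], [X → Y .], [Y → . Y X], [Y → . n n], [Y → Y . X] }

GOTO(I, 'Y') = CLOSURE({ [A → αX.β] : [A → α.Xβ] ∈ I, X = 'Y' })

Items with dot before 'Y', with the dot advanced:
  [X → . Y] → [X → Y .]
  [Y → . Y X] → [Y → Y . X]
Closure of the advanced items:
  [Y → Y . X] has the dot before X: add [X → . n X], [X → . Y], [X → . ) )]
  [X → . Y] has the dot before Y: add [Y → . n n], [Y → . Y X]

GOTO = { [X → . ) )], [X → . Y], [X → . n X], [X → Y .], [Y → . Y X], [Y → . n n], [Y → Y . X] }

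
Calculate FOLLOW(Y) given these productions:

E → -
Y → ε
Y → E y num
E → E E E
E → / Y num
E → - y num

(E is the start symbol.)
{ 'num' }

In E → / Y num: Y is followed by num, add FIRST(num) \ {ε} = { 'num' }

Taking the union: FOLLOW(Y) = { 'num' }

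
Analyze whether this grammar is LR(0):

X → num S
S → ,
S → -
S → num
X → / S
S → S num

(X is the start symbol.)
Augment with X' → X and build the canonical LR(0) collection (I0 = CLOSURE({[X' → . X]}), then GOTO on every symbol after a dot until no new states appear). It has 10 states:
  I0: { [X → . / S], [X → . num S], [X' → . X] }  — shift
  I1: { [S → . ,], [S → . -], [S → . S num], [S → . num], [X → / . S] }  — shift
  I2: { [X' → X .] }  — accept
  I3: { [S → . ,], [S → . -], [S → . S num], [S → . num], [X → num . S] }  — shift
  I4: { [S → , .] }  — reduce
  I5: { [S → - .] }  — reduce
  I6: { [S → S . num], [X → num S .] }  — shift, reduce
  I7: { [S → num .] }  — reduce
  I8: { [S → S num .] }  — reduce
  I9: { [S → S . num], [X → / S .] }  — shift, reduce

Conflict in state I6:
  Shift-reduce conflict between [X → num S .] and [S → S . num]
So the grammar is NOT LR(0).

Answer: No. Shift-reduce conflict between [X → num S .] and [S → S . num]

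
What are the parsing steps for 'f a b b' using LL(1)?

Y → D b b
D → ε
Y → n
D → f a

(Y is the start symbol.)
LL(1) parsing maintains a stack (initially the start symbol over $) and the input. At each step: if the stack top is a terminal, match it against the current input token; if it is a non-terminal N, replace it with the RHS of M[N, lookahead] (the unique production whose predict set contains the lookahead).

Stack is shown with the top on the left.

Stack      Input      Action
----------------------------
Y $        f a b b $  output Y → D b b
D b b $    f a b b $  output D → f a
f a b b $  f a b b $  match 'f'
a b b $    a b b $    match 'a'
b b $      b b $      match 'b'
b $        b $        match 'b'
$          $          accept

The string is accepted.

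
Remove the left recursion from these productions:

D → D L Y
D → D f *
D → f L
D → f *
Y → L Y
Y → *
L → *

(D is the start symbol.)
D → f L D'
D → f * D'
D' → L Y D'
D' → f * D'
D' → ε
Y → L Y
Y → *
L → *

D is directly left-recursive. The standard transformation for
  A → A α₁ | ... | A α_m | β₁ | ... | β_n
is
  A  → β₁ A' | ... | β_n A'
  A' → α₁ A' | ... | α_m A' | ε

D → f L becomes D → f L D'
D → f * becomes D → f * D'
D → D L Y becomes D' → L Y D'
D → D f * becomes D' → f * D'
Add D' → ε

Productions for other non-terminals are unchanged:
  Y → L Y
  Y → *
  L → *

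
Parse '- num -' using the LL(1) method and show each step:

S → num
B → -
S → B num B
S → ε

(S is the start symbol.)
LL(1) parsing maintains a stack (initially the start symbol over $) and the input. At each step: if the stack top is a terminal, match it against the current input token; if it is a non-terminal N, replace it with the RHS of M[N, lookahead] (the unique production whose predict set contains the lookahead).

Stack is shown with the top on the left.

Stack      Input      Action
----------------------------
S $        - num - $  output S → B num B
B num B $  - num - $  output B → -
- num B $  - num - $  match '-'
num B $    num - $    match 'num'
B $        - $        output B → -
- $        - $        match '-'
$          $          accept

The string is accepted.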